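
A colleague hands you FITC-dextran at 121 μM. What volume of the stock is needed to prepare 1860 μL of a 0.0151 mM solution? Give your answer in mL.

0.0151 mM = 15.1 μM.
V₁ = C₂V₂/C₁ = 15.1 × 1860 / 121 = 232 μL = 0.232 mL.

0.232 mL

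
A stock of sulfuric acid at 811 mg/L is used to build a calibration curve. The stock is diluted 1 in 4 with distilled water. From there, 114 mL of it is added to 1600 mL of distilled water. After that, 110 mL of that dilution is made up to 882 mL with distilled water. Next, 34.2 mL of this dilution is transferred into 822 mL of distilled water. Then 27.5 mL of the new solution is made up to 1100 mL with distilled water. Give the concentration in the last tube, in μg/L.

1.68 μg/L

Overall dilution factor = 4 × 15.04 × 8.018 × 25.04 × 40 = 4.83 × 10⁵.
811 mg/L / 4.83 × 10⁵ = 1.68 × 10⁻³ mg/L = 1.68 μg/L.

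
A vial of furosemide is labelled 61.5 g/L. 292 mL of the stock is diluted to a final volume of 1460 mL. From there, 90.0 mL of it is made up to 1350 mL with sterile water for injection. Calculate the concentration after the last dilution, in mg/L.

Overall dilution factor = 5 × 15 = 75.0.
61.5 g/L / 75.0 = 0.820 g/L = 820 mg/L.

820 mg/L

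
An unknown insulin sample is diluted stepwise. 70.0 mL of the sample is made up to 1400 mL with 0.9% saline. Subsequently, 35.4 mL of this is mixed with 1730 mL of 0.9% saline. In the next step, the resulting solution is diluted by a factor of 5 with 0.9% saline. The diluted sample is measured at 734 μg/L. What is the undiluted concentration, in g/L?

3.66 g/L

Overall dilution factor = 20 × 49.87 × 5 = 4987.
Original = 734 μg/L × 4987 = 3.66 × 10⁶ μg/L = 3.66 g/L.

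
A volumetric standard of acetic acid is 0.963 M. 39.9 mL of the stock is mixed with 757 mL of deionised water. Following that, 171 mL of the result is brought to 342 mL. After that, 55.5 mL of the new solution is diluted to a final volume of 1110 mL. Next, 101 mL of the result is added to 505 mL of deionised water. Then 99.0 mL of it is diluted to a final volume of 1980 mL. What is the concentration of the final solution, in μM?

10.0 μM

Overall dilution factor = 19.97 × 2 × 20 × 6 × 20 = 9.59 × 10⁴.
0.963 M / 9.59 × 10⁴ = 1.00 × 10⁻⁵ M = 10.0 μM.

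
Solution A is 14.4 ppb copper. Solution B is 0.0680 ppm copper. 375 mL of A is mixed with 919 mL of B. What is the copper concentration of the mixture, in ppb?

52.5 ppb

C_B = 0.0680 ppm = 68.0 ppb.
C_mix = (C_A·V_A + C_B·V_B)/(V_A + V_B) = (14.4×375 + 68.0×919) / 1294 = 52.5 ppb.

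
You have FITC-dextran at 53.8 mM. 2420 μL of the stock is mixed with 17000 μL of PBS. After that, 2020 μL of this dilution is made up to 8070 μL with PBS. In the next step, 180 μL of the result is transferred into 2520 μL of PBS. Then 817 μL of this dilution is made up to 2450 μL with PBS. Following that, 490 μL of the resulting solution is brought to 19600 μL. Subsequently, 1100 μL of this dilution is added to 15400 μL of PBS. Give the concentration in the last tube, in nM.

Overall dilution factor = 8.025 × 3.995 × 15 × 2.999 × 40 × 15 = 8.65 × 10⁵.
53.8 mM / 8.65 × 10⁵ = 6.22 × 10⁻⁵ mM = 62.2 nM.

62.2 nM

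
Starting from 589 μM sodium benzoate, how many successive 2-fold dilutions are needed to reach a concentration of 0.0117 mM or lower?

6

Need 2ⁿ ≥ 50.3, so n ≥ log(50.3)/log(2) = 5.65.
Minimum whole steps: n = 6.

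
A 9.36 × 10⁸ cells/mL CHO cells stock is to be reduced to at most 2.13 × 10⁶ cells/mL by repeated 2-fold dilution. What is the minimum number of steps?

9

Need 2ⁿ ≥ 439, so n ≥ log(439)/log(2) = 8.78.
Minimum whole steps: n = 9.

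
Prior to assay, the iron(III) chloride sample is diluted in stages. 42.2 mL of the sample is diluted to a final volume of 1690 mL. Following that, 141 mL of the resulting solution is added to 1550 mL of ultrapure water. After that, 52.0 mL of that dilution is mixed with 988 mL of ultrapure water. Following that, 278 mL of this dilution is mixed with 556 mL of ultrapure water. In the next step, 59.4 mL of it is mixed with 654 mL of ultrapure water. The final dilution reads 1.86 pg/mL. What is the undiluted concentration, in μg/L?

644 μg/L

Overall dilution factor = 40.05 × 11.99 × 20 × 3 × 12.01 = 3.46 × 10⁵.
Original = 1.86 pg/mL × 3.46 × 10⁵ = 6.44 × 10⁵ pg/mL = 644 μg/L.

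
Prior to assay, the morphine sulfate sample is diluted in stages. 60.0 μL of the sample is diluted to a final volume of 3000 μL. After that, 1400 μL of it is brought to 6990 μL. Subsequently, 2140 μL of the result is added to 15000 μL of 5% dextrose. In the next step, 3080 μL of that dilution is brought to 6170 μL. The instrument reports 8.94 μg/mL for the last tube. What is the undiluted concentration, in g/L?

35.8 g/L

Overall dilution factor = 50 × 4.993 × 8.009 × 2.003 = 4005.
Original = 8.94 μg/mL × 4005 = 3.58 × 10⁴ μg/mL = 35.8 g/L.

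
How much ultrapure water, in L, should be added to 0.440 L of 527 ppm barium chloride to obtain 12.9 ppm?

17.5 L

V₂ = C₁V₁/C₂ = 527 × 0.440 / 12.9 = 18.0 L.
Diluent to add = V₂ − V₁ = 18.0 − 0.440 = 17.5 L.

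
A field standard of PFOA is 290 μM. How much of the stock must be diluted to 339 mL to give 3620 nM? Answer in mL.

3620 nM = 3.62 μM.
V₁ = C₂V₂/C₁ = 3.62 × 339 / 290 = 4.23 mL.

4.23 mL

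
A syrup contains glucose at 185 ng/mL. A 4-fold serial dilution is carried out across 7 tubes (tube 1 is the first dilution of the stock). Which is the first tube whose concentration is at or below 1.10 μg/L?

Tube n has concentration 185 ng/mL / 4ⁿ.
Need 4ⁿ ≥ 185 ng/mL / 1.10 μg/L = 168, so n ≥ 3.70.
First such tube: n = 4.

tube 4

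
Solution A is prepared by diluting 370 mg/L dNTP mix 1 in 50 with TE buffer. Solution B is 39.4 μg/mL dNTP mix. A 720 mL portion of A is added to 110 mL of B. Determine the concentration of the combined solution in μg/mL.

11.6 μg/mL

C_A = 370 mg/L / 50 = 7.40 mg/L.
C_B = 39.4 μg/mL = 39.4 mg/L.
C_mix = (C_A·V_A + C_B·V_B)/(V_A + V_B) = (7.40×720 + 39.4×110) / 830.0 = 11.6 mg/L = 11.6 μg/mL.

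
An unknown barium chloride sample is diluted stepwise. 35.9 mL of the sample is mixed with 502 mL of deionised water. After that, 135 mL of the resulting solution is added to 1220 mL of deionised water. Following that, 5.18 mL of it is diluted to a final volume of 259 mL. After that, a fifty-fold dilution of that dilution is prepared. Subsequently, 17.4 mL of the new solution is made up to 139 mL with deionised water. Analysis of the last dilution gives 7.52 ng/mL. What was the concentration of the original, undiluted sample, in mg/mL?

Overall dilution factor = 14.98 × 10.04 × 50 × 50 × 7.989 = 3.00 × 10⁶.
Original = 7.52 ng/mL × 3.00 × 10⁶ = 2.26 × 10⁷ ng/mL = 22.6 mg/mL.

22.6 mg/mL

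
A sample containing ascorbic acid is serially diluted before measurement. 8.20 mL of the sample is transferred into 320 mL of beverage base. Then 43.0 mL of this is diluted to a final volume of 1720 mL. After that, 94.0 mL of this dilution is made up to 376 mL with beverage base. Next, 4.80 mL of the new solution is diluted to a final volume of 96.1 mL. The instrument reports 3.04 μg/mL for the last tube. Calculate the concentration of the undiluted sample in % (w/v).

39.0 % (w/v)

Overall dilution factor = 40.02 × 40 × 4 × 20.02 = 1.28 × 10⁵.
Original = 3.04 μg/mL × 1.28 × 10⁵ = 3.90 × 10⁵ μg/mL = 39.0 % (w/v).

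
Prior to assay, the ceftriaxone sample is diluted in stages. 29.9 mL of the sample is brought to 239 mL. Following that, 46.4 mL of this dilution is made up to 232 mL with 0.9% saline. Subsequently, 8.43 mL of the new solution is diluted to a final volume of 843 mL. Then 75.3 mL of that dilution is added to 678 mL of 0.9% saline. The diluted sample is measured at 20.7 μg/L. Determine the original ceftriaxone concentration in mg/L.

828 mg/L

Overall dilution factor = 7.993 × 5 × 100 × 10.00 = 4.00 × 10⁴.
Original = 20.7 μg/L × 4.00 × 10⁴ = 8.28 × 10⁵ μg/L = 828 mg/L.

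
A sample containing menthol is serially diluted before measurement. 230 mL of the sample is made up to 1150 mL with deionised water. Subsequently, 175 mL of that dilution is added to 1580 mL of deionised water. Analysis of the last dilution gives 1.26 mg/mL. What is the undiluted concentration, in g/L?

63.2 g/L

Overall dilution factor = 5 × 10.03 = 50.1.
Original = 1.26 mg/mL × 50.1 = 63.2 mg/mL = 63.2 g/L.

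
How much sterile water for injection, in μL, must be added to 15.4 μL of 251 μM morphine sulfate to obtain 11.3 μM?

V₂ = C₁V₁/C₂ = 251 × 15.4 / 11.3 = 342 μL.
Diluent to add = V₂ − V₁ = 342 − 15.4 = 327 μL.

327 μL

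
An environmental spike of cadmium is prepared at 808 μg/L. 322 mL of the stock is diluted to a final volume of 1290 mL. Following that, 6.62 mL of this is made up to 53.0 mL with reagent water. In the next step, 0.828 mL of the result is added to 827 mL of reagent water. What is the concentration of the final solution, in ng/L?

Overall dilution factor = 4.006 × 8.006 × 999.8 = 3.21 × 10⁴.
808 μg/L / 3.21 × 10⁴ = 0.0252 μg/L = 25.2 ng/L.

25.2 ng/L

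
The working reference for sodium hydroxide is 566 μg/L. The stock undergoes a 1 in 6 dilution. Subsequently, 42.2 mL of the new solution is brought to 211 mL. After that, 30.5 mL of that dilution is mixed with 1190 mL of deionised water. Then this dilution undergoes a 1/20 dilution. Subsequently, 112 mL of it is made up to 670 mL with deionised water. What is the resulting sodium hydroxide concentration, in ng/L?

3.94 ng/L

Overall dilution factor = 6 × 5 × 40.02 × 20 × 5.982 = 1.44 × 10⁵.
566 μg/L / 1.44 × 10⁵ = 3.94 × 10⁻³ μg/L = 3.94 ng/L.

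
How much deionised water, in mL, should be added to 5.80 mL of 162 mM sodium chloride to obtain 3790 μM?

242 mL

3790 μM = 3.79 mM.
V₂ = C₁V₁/C₂ = 162 × 5.80 / 3.79 = 248 mL.
Diluent to add = V₂ − V₁ = 248 − 5.80 = 242 mL.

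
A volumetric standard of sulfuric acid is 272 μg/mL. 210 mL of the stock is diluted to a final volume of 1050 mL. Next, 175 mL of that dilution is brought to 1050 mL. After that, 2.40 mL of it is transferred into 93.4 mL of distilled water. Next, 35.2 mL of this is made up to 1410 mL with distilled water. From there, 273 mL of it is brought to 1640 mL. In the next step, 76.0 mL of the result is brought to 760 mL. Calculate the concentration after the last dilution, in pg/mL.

94.4 pg/mL

Overall dilution factor = 5 × 6 × 39.92 × 40.06 × 6.007 × 10 = 2.88 × 10⁶.
272 μg/mL / 2.88 × 10⁶ = 9.44 × 10⁻⁵ μg/mL = 94.4 pg/mL.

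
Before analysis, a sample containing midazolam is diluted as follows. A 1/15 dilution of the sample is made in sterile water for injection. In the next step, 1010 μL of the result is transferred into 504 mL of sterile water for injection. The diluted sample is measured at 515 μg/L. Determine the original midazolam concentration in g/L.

Overall dilution factor = 15 × 500.0 = 7500.
Original = 515 μg/L × 7500 = 3.86 × 10⁶ μg/L = 3.86 g/L.

3.86 g/L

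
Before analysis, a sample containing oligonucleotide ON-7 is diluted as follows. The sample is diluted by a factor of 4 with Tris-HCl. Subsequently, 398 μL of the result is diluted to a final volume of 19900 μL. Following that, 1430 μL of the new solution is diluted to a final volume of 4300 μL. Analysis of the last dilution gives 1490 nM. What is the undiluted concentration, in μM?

Overall dilution factor = 4 × 50 × 3.007 = 601.
Original = 1490 nM × 601 = 8.96 × 10⁵ nM = 896 μM.

896 μM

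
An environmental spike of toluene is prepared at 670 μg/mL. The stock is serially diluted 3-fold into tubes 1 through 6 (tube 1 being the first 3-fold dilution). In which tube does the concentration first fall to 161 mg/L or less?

tube 2

Tube n has concentration 670 μg/mL / 3ⁿ.
Need 3ⁿ ≥ 670 μg/mL / 161 mg/L = 4.16, so n ≥ 1.30.
First such tube: n = 2.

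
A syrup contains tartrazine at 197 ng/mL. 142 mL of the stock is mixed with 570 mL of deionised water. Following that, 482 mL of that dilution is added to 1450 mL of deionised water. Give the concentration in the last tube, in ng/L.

Overall dilution factor = 5.014 × 4.008 = 20.1.
197 ng/mL / 20.1 = 9.80 ng/mL = 9800 ng/L.

9800 ng/L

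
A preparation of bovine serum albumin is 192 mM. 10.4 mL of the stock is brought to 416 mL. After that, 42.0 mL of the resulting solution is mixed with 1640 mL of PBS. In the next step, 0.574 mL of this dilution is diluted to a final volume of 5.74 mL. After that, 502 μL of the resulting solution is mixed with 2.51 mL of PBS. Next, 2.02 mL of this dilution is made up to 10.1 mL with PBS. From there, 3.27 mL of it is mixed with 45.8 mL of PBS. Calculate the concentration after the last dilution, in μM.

Overall dilution factor = 40 × 40.05 × 10 × 6 × 5 × 15.01 = 7.21 × 10⁶.
192 mM / 7.21 × 10⁶ = 2.66 × 10⁻⁵ mM = 0.0266 μM.

0.0266 μM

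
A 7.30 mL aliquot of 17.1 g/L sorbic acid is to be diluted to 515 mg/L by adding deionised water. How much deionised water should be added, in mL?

235 mL

515 mg/L = 0.515 g/L.
V₂ = C₁V₁/C₂ = 17.1 × 7.30 / 0.515 = 242 mL.
Diluent to add = V₂ − V₁ = 242 − 7.30 = 235 mL.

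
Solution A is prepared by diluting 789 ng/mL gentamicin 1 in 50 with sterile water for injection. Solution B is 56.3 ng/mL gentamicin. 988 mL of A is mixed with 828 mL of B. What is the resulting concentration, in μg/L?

C_A = 789 ng/mL / 50 = 15.8 ng/mL.
C_mix = (C_A·V_A + C_B·V_B)/(V_A + V_B) = (15.8×988 + 56.3×828) / 1816 = 34.3 ng/mL = 34.3 μg/L.

34.3 μg/L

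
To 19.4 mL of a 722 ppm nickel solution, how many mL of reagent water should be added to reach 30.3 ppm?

443 mL

V₂ = C₁V₁/C₂ = 722 × 19.4 / 30.3 = 462 mL.
Diluent to add = V₂ − V₁ = 462 − 19.4 = 443 mL.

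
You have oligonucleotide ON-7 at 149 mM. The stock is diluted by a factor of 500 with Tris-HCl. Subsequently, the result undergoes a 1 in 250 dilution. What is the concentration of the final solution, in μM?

Overall dilution factor = 500 × 250 = 1.25 × 10⁵.
149 mM / 1.25 × 10⁵ = 1.19 × 10⁻³ mM = 1.19 μM.

1.19 μM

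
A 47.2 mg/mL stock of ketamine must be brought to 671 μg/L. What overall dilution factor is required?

7.03 × 10⁴

Factor = C₀/C_target = 47.2 mg/mL / 671 μg/L = 7.03 × 10⁴.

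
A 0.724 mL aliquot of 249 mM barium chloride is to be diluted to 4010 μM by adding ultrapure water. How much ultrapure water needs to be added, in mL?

44.2 mL

4010 μM = 4.01 mM.
V₂ = C₁V₁/C₂ = 249 × 0.724 / 4.01 = 45.0 mL.
Diluent to add = V₂ − V₁ = 45.0 − 0.724 = 44.2 mL.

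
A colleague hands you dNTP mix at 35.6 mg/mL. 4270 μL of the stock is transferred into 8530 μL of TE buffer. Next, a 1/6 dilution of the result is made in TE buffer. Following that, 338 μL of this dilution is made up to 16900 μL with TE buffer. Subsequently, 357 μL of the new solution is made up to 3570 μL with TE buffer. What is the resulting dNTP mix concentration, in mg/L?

Overall dilution factor = 2.998 × 6 × 50 × 10 = 8993.
35.6 mg/mL / 8993 = 3.96 × 10⁻³ mg/mL = 3.96 mg/L.

3.96 mg/L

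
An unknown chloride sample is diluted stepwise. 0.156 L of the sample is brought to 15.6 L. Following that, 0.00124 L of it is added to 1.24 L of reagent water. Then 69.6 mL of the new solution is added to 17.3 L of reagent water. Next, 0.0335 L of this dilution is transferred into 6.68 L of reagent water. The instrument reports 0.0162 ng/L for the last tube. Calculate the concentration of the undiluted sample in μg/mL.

Overall dilution factor = 100 × 1001 × 249.6 × 200.4 = 5.01 × 10⁹.
Original = 0.0162 ng/L × 5.01 × 10⁹ = 8.11 × 10⁷ ng/L = 81.1 μg/mL.

81.1 μg/mL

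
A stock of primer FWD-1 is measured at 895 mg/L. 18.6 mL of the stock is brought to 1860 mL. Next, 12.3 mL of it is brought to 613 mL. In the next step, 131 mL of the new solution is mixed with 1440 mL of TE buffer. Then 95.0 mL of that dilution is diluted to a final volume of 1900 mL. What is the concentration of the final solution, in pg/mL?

749 pg/mL

Overall dilution factor = 100 × 49.84 × 11.99 × 20 = 1.20 × 10⁶.
895 mg/L / 1.20 × 10⁶ = 7.49 × 10⁻⁴ mg/L = 749 pg/mL.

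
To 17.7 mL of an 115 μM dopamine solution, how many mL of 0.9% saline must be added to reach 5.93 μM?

V₂ = C₁V₁/C₂ = 115 × 17.7 / 5.93 = 343 mL.
Diluent to add = V₂ − V₁ = 343 − 17.7 = 326 mL.

326 mL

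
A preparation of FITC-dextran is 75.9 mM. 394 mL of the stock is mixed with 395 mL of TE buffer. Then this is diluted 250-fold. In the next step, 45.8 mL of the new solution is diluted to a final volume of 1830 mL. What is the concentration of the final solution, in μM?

Overall dilution factor = 2.003 × 250 × 39.96 = 2.00 × 10⁴.
75.9 mM / 2.00 × 10⁴ = 3.79 × 10⁻³ mM = 3.79 μM.

3.79 μM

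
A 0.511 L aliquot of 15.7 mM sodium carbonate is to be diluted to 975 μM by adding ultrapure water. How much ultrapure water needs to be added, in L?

975 μM = 0.975 mM.
V₂ = C₁V₁/C₂ = 15.7 × 0.511 / 0.975 = 8.23 L.
Diluent to add = V₂ − V₁ = 8.23 − 0.511 = 7.72 L.

7.72 L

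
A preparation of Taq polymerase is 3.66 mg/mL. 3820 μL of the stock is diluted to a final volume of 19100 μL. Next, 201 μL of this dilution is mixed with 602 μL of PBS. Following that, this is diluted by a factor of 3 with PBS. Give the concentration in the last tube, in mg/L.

61.1 mg/L

Overall dilution factor = 5 × 3.995 × 3 = 59.9.
3.66 mg/mL / 59.9 = 0.0611 mg/mL = 61.1 mg/L.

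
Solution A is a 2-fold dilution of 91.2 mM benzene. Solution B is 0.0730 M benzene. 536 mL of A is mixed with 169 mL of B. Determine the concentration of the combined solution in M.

0.0522 M

C_A = 91.2 mM / 2 = 45.6 mM.
C_B = 0.0730 M = 73.0 mM.
C_mix = (C_A·V_A + C_B·V_B)/(V_A + V_B) = (45.6×536 + 73.0×169) / 705.0 = 52.2 mM = 0.0522 M.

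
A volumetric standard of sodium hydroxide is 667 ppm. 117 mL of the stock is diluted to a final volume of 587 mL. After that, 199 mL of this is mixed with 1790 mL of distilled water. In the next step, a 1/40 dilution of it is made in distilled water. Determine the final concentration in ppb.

333 ppb

Overall dilution factor = 5.017 × 9.995 × 40 = 2006.
667 ppm / 2006 = 0.333 ppm = 333 ppb.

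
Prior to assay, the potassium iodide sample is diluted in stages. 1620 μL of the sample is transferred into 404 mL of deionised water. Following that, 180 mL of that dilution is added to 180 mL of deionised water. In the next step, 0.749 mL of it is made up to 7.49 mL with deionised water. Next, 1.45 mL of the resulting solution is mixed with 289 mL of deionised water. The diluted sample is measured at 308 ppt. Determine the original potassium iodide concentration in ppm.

Overall dilution factor = 250.4 × 2 × 10 × 200.3 = 1.00 × 10⁶.
Original = 308 ppt × 1.00 × 10⁶ = 3.09 × 10⁸ ppt = 309 ppm.

309 ppm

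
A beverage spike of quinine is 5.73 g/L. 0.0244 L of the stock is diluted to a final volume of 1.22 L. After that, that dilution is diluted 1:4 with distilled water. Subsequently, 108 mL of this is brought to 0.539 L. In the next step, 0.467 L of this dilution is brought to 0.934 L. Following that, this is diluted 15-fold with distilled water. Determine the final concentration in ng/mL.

Overall dilution factor = 50 × 4 × 4.991 × 2 × 15 = 2.99 × 10⁴.
5.73 g/L / 2.99 × 10⁴ = 1.91 × 10⁻⁴ g/L = 191 ng/mL.

191 ng/mL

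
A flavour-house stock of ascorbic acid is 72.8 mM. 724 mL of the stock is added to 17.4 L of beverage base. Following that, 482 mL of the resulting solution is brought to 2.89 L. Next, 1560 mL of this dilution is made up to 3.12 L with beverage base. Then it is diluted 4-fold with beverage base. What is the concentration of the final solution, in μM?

Overall dilution factor = 25.03 × 5.996 × 2 × 4 = 1201.
72.8 mM / 1201 = 0.0606 mM = 60.6 μM.

60.6 μM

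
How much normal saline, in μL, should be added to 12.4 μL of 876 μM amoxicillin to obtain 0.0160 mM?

666 μL

0.0160 mM = 16.0 μM.
V₂ = C₁V₁/C₂ = 876 × 12.4 / 16.0 = 679 μL.
Diluent to add = V₂ − V₁ = 679 − 12.4 = 666 μL.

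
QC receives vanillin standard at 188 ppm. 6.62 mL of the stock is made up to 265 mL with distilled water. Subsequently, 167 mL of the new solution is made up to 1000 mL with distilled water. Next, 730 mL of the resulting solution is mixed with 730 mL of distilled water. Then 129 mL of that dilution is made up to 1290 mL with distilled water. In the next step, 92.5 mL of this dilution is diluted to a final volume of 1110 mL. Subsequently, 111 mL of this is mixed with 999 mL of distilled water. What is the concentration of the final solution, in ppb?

Overall dilution factor = 40.03 × 5.988 × 2 × 10 × 12 × 10 = 5.75 × 10⁵.
188 ppm / 5.75 × 10⁵ = 3.27 × 10⁻⁴ ppm = 0.327 ppb.

0.327 ppb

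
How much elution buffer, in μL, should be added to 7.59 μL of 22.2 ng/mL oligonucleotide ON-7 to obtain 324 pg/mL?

324 pg/mL = 0.324 ng/mL.
V₂ = C₁V₁/C₂ = 22.2 × 7.59 / 0.324 = 520 μL.
Diluent to add = V₂ − V₁ = 520 − 7.59 = 512 μL.

512 μL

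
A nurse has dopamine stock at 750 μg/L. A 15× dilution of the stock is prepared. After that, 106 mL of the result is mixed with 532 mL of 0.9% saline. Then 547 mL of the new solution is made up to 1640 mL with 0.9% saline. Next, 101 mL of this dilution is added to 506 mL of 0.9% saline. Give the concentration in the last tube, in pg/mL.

Overall dilution factor = 15 × 6.019 × 2.998 × 6.010 = 1627.
750 μg/L / 1627 = 0.461 μg/L = 461 pg/mL.

461 pg/mL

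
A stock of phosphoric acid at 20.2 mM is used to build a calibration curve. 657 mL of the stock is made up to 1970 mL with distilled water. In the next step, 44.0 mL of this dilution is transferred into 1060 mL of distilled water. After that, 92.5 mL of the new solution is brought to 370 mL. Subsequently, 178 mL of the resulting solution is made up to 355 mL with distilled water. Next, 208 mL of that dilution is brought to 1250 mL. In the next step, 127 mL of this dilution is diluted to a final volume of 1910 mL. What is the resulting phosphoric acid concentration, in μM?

Overall dilution factor = 2.998 × 25.09 × 4 × 1.994 × 6.010 × 15.04 = 5.42 × 10⁴.
20.2 mM / 5.42 × 10⁴ = 3.72 × 10⁻⁴ mM = 0.372 μM.

0.372 μM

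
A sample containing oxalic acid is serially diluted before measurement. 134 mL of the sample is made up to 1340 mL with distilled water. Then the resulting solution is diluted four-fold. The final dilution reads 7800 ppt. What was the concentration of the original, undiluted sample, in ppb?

312 ppb

Overall dilution factor = 10 × 4 = 40.0.
Original = 7800 ppt × 40.0 = 3.12 × 10⁵ ppt = 312 ppb.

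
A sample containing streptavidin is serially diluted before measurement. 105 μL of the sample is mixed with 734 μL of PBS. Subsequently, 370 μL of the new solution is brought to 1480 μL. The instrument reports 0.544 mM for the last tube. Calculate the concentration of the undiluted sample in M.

0.0174 M

Overall dilution factor = 7.990 × 4 = 32.0.
Original = 0.544 mM × 32.0 = 17.4 mM = 0.0174 M.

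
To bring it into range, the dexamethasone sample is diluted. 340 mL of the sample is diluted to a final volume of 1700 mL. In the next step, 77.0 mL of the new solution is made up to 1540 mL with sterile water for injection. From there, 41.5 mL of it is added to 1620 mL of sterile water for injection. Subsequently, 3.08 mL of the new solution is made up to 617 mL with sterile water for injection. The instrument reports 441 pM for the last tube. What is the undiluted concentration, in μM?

354 μM

Overall dilution factor = 5 × 20 × 40.04 × 200.3 = 8.02 × 10⁵.
Original = 441 pM × 8.02 × 10⁵ = 3.54 × 10⁸ pM = 354 μM.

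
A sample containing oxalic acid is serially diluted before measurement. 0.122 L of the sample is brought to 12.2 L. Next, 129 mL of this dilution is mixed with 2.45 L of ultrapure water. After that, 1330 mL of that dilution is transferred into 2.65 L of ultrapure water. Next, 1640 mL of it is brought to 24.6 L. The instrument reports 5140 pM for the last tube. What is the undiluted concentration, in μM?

Overall dilution factor = 100 × 19.99 × 2.992 × 15 = 8.97 × 10⁴.
Original = 5140 pM × 8.97 × 10⁴ = 4.61 × 10⁸ pM = 461 μM.

461 μM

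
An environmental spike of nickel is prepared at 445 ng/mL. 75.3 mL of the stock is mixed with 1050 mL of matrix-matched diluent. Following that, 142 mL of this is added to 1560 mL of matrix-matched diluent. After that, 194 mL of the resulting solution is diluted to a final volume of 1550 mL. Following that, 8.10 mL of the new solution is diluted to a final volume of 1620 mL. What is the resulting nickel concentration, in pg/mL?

1.55 pg/mL

Overall dilution factor = 14.94 × 11.99 × 7.990 × 200 = 2.86 × 10⁵.
445 ng/mL / 2.86 × 10⁵ = 1.55 × 10⁻³ ng/mL = 1.55 pg/mL.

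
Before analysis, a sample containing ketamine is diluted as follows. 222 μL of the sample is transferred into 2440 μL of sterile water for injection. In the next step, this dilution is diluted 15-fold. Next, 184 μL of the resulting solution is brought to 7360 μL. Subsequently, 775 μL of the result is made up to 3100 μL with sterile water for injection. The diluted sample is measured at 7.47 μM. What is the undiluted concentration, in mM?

Overall dilution factor = 11.99 × 15 × 40 × 4 = 2.88 × 10⁴.
Original = 7.47 μM × 2.88 × 10⁴ = 2.15 × 10⁵ μM = 215 mM.

215 mM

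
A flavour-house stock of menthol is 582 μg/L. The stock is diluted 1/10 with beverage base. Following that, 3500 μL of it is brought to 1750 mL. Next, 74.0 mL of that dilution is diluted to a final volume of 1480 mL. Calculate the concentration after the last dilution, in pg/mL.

5.82 pg/mL

Overall dilution factor = 10 × 500 × 20 = 1.00 × 10⁵.
582 μg/L / 1.00 × 10⁵ = 5.82 × 10⁻³ μg/L = 5.82 pg/mL.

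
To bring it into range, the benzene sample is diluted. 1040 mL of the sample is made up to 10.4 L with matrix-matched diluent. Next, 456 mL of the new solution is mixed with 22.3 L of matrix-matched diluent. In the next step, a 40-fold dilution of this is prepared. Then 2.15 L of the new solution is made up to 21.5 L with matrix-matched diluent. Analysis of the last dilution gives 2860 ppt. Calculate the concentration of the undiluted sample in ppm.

Overall dilution factor = 10 × 49.90 × 40 × 10 = 2.00 × 10⁵.
Original = 2860 ppt × 2.00 × 10⁵ = 5.71 × 10⁸ ppt = 571 ppm.

571 ppm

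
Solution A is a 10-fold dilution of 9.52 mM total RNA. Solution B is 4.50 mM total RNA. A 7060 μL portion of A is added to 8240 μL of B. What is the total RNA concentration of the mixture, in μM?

C_A = 9.52 mM / 10 = 0.952 mM.
C_mix = (C_A·V_A + C_B·V_B)/(V_A + V_B) = (0.952×7060 + 4.50×8240) / 15300 = 2.86 mM = 2860 μM.

2860 μM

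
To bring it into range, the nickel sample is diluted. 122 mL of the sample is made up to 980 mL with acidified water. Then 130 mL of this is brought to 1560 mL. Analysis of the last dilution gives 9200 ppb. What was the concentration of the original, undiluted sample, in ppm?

887 ppm

Overall dilution factor = 8.033 × 12 = 96.4.
Original = 9200 ppb × 96.4 = 8.87 × 10⁵ ppb = 887 ppm.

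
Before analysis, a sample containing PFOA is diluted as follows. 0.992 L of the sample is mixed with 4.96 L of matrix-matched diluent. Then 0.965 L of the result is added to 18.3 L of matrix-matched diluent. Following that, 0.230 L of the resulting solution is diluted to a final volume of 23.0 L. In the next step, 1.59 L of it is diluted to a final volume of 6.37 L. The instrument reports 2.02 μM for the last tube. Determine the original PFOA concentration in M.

0.0969 M

Overall dilution factor = 6 × 19.96 × 100 × 4.006 = 4.80 × 10⁴.
Original = 2.02 μM × 4.80 × 10⁴ = 9.69 × 10⁴ μM = 0.0969 M.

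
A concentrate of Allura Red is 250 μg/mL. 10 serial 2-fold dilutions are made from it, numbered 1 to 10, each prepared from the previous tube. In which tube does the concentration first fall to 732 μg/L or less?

tube 9

Tube n has concentration 250 μg/mL / 2ⁿ.
Need 2ⁿ ≥ 250 μg/mL / 732 μg/L = 342, so n ≥ 8.42.
First such tube: n = 9.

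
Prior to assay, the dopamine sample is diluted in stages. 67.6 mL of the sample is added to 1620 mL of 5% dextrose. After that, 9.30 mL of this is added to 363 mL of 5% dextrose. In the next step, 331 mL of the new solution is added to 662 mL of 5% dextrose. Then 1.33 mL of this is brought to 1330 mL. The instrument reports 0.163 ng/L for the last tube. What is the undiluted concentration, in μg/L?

489 μg/L

Overall dilution factor = 24.96 × 40.03 × 3 × 1000 = 3.00 × 10⁶.
Original = 0.163 ng/L × 3.00 × 10⁶ = 4.89 × 10⁵ ng/L = 489 μg/L.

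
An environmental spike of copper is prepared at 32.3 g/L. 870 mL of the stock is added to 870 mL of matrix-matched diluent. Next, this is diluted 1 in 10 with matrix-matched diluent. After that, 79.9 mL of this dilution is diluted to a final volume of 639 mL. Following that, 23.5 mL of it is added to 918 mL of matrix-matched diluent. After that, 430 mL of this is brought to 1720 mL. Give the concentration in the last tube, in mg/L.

Overall dilution factor = 2 × 10 × 7.997 × 40.06 × 4 = 2.56 × 10⁴.
32.3 g/L / 2.56 × 10⁴ = 1.26 × 10⁻³ g/L = 1.26 mg/L.

1.26 mg/L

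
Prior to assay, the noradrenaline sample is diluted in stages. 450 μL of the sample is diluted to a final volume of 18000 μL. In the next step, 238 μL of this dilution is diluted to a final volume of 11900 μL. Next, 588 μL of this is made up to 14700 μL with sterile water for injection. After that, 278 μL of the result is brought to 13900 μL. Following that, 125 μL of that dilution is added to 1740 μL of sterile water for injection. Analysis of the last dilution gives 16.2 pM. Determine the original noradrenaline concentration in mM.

Overall dilution factor = 40 × 50 × 25 × 50 × 14.92 = 3.73 × 10⁷.
Original = 16.2 pM × 3.73 × 10⁷ = 6.04 × 10⁸ pM = 0.604 mM.

0.604 mM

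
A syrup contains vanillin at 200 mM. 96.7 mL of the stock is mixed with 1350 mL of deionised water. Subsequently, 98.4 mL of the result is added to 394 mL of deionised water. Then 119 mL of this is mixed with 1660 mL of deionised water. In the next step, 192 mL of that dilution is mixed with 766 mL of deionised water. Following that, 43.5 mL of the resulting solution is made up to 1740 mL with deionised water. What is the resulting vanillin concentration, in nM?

Overall dilution factor = 14.96 × 5.004 × 14.95 × 4.990 × 40 = 2.23 × 10⁵.
200 mM / 2.23 × 10⁵ = 8.95 × 10⁻⁴ mM = 895 nM.

895 nM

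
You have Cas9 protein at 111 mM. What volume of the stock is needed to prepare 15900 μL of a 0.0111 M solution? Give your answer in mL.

0.0111 M = 11.1 mM.
V₁ = C₂V₂/C₁ = 11.1 × 15900 / 111 = 1590 μL = 1.59 mL.

1.59 mL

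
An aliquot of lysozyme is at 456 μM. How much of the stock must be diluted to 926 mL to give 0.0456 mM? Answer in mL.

92.6 mL

0.0456 mM = 45.6 μM.
V₁ = C₂V₂/C₁ = 45.6 × 926 / 456 = 92.6 mL.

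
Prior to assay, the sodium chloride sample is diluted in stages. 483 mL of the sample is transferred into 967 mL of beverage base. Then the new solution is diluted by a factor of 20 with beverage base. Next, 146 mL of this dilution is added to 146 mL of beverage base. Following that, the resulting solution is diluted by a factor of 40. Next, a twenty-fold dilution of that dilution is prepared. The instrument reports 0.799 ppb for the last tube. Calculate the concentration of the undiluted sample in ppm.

Overall dilution factor = 3.002 × 20 × 2 × 40 × 20 = 9.61 × 10⁴.
Original = 0.799 ppb × 9.61 × 10⁴ = 7.68 × 10⁴ ppb = 76.8 ppm.

76.8 ppm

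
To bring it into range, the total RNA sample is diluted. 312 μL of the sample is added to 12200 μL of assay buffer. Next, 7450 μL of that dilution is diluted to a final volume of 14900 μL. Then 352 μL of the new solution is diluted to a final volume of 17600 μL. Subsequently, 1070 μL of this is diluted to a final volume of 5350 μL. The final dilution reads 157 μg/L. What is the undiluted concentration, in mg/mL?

Overall dilution factor = 40.10 × 2 × 50 × 5 = 2.01 × 10⁴.
Original = 157 μg/L × 2.01 × 10⁴ = 3.15 × 10⁶ μg/L = 3.15 mg/mL.

3.15 mg/mL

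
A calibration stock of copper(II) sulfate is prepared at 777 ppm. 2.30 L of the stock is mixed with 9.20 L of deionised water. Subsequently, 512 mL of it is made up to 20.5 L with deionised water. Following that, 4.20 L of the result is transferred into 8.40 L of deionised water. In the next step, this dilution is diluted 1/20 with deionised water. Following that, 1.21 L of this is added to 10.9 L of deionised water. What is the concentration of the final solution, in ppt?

Overall dilution factor = 5 × 40.04 × 3 × 20 × 10.01 = 1.20 × 10⁵.
777 ppm / 1.20 × 10⁵ = 6.46 × 10⁻³ ppm = 6460 ppt.

6460 ppt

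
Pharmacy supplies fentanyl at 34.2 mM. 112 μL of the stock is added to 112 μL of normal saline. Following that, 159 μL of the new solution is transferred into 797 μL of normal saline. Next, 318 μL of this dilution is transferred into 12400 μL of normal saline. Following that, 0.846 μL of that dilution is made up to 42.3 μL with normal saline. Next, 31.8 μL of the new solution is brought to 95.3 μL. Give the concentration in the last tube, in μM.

0.475 μM

Overall dilution factor = 2 × 6.013 × 39.99 × 50 × 2.997 = 7.21 × 10⁴.
34.2 mM / 7.21 × 10⁴ = 4.75 × 10⁻⁴ mM = 0.475 μM.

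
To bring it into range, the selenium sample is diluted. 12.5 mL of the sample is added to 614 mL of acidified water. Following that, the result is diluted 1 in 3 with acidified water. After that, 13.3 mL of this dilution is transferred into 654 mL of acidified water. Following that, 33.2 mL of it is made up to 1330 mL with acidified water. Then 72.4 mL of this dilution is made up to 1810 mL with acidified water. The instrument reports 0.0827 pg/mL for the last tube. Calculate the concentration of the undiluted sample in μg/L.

625 μg/L

Overall dilution factor = 50.12 × 3 × 50.17 × 40.06 × 25 = 7.56 × 10⁶.
Original = 0.0827 pg/mL × 7.56 × 10⁶ = 6.25 × 10⁵ pg/mL = 625 μg/L.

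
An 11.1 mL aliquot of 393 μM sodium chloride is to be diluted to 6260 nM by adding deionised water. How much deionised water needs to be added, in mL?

686 mL

6260 nM = 6.26 μM.
V₂ = C₁V₁/C₂ = 393 × 11.1 / 6.26 = 697 mL.
Diluent to add = V₂ − V₁ = 697 − 11.1 = 686 mL.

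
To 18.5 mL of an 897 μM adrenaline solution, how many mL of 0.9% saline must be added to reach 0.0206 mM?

0.0206 mM = 20.6 μM.
V₂ = C₁V₁/C₂ = 897 × 18.5 / 20.6 = 806 mL.
Diluent to add = V₂ − V₁ = 806 − 18.5 = 787 mL.

787 mL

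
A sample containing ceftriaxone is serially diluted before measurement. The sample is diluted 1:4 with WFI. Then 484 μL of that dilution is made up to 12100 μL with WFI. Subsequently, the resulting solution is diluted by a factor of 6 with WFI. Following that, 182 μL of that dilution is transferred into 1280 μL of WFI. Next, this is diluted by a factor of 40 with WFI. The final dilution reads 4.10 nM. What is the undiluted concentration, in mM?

Overall dilution factor = 4 × 25 × 6 × 8.033 × 40 = 1.93 × 10⁵.
Original = 4.10 nM × 1.93 × 10⁵ = 7.90 × 10⁵ nM = 0.790 mM.

0.790 mM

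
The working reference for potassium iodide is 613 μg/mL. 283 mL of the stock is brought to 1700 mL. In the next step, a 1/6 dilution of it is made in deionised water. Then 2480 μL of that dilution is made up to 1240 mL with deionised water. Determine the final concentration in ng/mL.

Overall dilution factor = 6.007 × 6 × 500 = 1.80 × 10⁴.
613 μg/mL / 1.80 × 10⁴ = 0.0340 μg/mL = 34.0 ng/mL.

34.0 ng/mL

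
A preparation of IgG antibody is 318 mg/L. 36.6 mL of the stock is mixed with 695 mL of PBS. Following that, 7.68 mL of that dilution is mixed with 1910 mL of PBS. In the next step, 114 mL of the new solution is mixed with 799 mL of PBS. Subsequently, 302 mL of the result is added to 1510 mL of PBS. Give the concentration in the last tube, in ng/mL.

1.33 ng/mL

Overall dilution factor = 19.99 × 249.7 × 8.009 × 6 = 2.40 × 10⁵.
318 mg/L / 2.40 × 10⁵ = 1.33 × 10⁻³ mg/L = 1.33 ng/mL.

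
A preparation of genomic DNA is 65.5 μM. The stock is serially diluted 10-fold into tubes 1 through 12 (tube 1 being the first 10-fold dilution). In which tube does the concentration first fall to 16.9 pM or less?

tube 7

Tube n has concentration 65.5 μM / 10ⁿ.
Need 10ⁿ ≥ 65.5 μM / 16.9 pM = 3.88 × 10⁶, so n ≥ 6.59.
First such tube: n = 7.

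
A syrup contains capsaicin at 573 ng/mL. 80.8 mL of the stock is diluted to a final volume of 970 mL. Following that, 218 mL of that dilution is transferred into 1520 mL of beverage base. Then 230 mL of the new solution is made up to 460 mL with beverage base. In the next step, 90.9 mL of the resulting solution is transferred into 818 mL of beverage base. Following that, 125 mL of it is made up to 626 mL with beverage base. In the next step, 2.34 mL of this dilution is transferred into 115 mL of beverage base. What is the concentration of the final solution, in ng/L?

1.19 ng/L

Overall dilution factor = 12.00 × 7.972 × 2 × 9.999 × 5.008 × 50.15 = 4.81 × 10⁵.
573 ng/mL / 4.81 × 10⁵ = 1.19 × 10⁻³ ng/mL = 1.19 ng/L.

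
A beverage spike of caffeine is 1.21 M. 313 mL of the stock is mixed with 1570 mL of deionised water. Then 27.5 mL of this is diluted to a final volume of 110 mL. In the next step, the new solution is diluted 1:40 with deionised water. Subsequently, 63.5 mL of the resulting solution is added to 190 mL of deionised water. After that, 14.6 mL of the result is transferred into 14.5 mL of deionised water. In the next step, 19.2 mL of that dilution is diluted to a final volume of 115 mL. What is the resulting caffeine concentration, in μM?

26.4 μM

Overall dilution factor = 6.016 × 4 × 40 × 3.992 × 1.993 × 5.990 = 4.59 × 10⁴.
1.21 M / 4.59 × 10⁴ = 2.64 × 10⁻⁵ M = 26.4 μM.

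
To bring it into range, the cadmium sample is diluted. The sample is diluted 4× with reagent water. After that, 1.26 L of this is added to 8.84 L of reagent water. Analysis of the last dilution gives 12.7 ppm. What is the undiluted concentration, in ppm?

407 ppm

Overall dilution factor = 4 × 8.016 = 32.1.
Original = 12.7 ppm × 32.1 = 407 ppm.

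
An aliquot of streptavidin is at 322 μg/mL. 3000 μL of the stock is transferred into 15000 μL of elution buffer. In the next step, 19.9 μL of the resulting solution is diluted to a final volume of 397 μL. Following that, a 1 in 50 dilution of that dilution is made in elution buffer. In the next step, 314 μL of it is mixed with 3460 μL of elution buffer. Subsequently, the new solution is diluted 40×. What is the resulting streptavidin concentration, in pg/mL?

112 pg/mL

Overall dilution factor = 6 × 19.95 × 50 × 12.02 × 40 = 2.88 × 10⁶.
322 μg/mL / 2.88 × 10⁶ = 1.12 × 10⁻⁴ μg/mL = 112 pg/mL.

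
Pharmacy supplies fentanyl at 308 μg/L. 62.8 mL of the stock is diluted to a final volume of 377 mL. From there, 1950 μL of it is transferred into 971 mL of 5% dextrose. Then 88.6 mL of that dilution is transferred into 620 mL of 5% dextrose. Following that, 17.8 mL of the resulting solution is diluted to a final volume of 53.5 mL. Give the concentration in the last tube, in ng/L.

4.28 ng/L

Overall dilution factor = 6.003 × 498.9 × 7.998 × 3.006 = 7.20 × 10⁴.
308 μg/L / 7.20 × 10⁴ = 4.28 × 10⁻³ μg/L = 4.28 ng/L.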